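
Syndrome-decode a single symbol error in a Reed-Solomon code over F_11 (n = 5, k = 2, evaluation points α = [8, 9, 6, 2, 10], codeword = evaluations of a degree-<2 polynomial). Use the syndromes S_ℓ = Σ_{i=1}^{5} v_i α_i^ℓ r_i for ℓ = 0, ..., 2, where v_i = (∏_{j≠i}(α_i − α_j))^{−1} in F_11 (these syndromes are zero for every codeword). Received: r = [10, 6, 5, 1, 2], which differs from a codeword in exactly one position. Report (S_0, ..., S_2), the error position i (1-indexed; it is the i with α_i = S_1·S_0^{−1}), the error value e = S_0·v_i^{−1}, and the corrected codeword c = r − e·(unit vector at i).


S = (3, 7, 9), error at position 3, error magnitude e = 9, c = [10, 6, 7, 1, 2].

Step 1: column multipliers v_i = (∏_{j≠i}(α_i − α_j))^{−1} mod 11.
  i = 1 (α = 8): (8−9)(8−6)(8−2)(8−10) = (−1)·2·6·(−2) = 24 ≡ 2, so v_1 = 2^{−1} = 6 (mod 11).
  i = 2 (α = 9): (9−8)(9−6)(9−2)(9−10) = 1·3·7·(−1) = −21 ≡ 1, so v_2 = 1^{−1} = 1 (mod 11).
  i = 3 (α = 6): (6−8)(6−9)(6−2)(6−10) = (−2)·(−3)·4·(−4) = −96 ≡ 3, so v_3 = 3^{−1} = 4 (mod 11).
  i = 4 (α = 2): (2−8)(2−9)(2−6)(2−10) = (−6)·(−7)·(−4)·(−8) = 1344 ≡ 2, so v_4 = 2^{−1} = 6 (mod 11).
  i = 5 (α = 10): (10−8)(10−9)(10−6)(10−2) = 2·1·4·8 = 64 ≡ 9, so v_5 = 9^{−1} = 5 (mod 11).
  v = [6, 1, 4, 6, 5].
Step 2: syndromes of r = [10, 6, 5, 1, 2] (all sums mod 11).
  S_0 = Σ v_i r_i = 6·10 + 1·6 + 4·5 + 6·1 + 5·2 = 102 ≡ 3.
  S_1 = Σ v_i α_i r_i = 6·8·10 + 1·9·6 + 4·6·5 + 6·2·1 + 5·10·2 = 766 ≡ 7.
  α_i^2 mod 11 = [9, 4, 3, 4, 1].
  S_2 = Σ v_i α_i^2 r_i = 6·9·10 + 1·4·6 + 4·3·5 + 6·4·1 + 5·1·2 = 658 ≡ 9.
  S = (3, 7, 9) ≠ 0, so r is not a codeword (an error is present).
Step 3: locate the error. For a single error e at position i, S_ℓ = v_i·e·α_i^ℓ, so α_err = S_1/S_0.
  S_0^{−1} = 3^{−1} = 4 (mod 11), so α_err = 7·4 = 28 ≡ 6 = α_3. Error position i = 3.
  Consistency check: S_2/S_1 = 9·8 = 72 ≡ 6 = α_err ✓ (single-error assumption holds).
Step 4: error magnitude e = S_0/v_3 = S_0·∏_{j≠3}(α_3 − α_j) = 3·3 = 9 ≡ 9 (mod 11).
Step 5: correct position 3: c_3 = r_3 − e = 5 − 9 ≡ 7 (mod 11). Hence c = [10, 6, 7, 1, 2].
  Check: interpolating c through the α_i gives m(x) = 9 + 7·x (degree < 2) with m(α_i) = c_i for every i, so c is indeed a codeword.


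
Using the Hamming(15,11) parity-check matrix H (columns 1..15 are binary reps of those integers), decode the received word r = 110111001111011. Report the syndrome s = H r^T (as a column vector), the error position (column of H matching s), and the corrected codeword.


s = (0, 0, 0, 1)^T, error position = 1, corrected codeword c = 010111001111011

Compute s = H r^T mod 2 one row at a time:
  s_1 = 0 + 1 + 1 + 1 + 1 + 0 + 1 + 1 = 6 ≡ 0 (mod 2).
  s_2 = 1 + 1 + 1 + 0 + 1 + 0 + 1 + 1 = 6 ≡ 0 (mod 2).
  s_3 = 1 + 0 + 1 + 0 + 1 + 1 + 1 + 1 = 6 ≡ 0 (mod 2).
  s_4 = 1 + 0 + 1 + 0 + 1 + 1 + 0 + 1 = 5 ≡ 1 (mod 2).
s = (0, 0, 0, 1)^T — this equals column 1 of H (binary 0001), so error is at position 1.
Correct: flip bit 1 of r = 110111001111011 to get c = 010111001111011.


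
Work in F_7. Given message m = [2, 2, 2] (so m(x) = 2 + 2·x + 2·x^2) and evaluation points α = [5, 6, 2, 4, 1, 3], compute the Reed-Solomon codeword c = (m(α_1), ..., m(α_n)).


c = [6, 2, 0, 0, 6, 5]

Message polynomial: m(x) = 2 + 2·x + 2·x^2 (mod 7).
For each evaluation point α_i, compute m(α_i) mod 7:
  α_1 = 5: Horner steps 2 → 5 → 6, so m(5) = 6.
  α_2 = 6: Horner steps 2 → 0 → 2, so m(6) = 2.
  α_3 = 2: Horner steps 2 → 6 → 0, so m(2) = 0.
  α_4 = 4: Horner steps 2 → 3 → 0, so m(4) = 0.
  α_5 = 1: Horner steps 2 → 4 → 6, so m(1) = 6.
  α_6 = 3: Horner steps 2 → 1 → 5, so m(3) = 5.
Codeword c = [6, 2, 0, 0, 6, 5] ∈ F_7^6.


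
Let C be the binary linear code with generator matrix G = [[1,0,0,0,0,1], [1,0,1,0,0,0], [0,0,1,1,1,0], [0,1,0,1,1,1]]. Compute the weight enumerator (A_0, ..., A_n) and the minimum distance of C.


Weight distribution: A_0 = 1, A_1 = 1, A_2 = 3, A_3 = 6, A_4 = 3, A_5 = 1, A_6 = 1. Minimum distance d = 1.

Enumerate all 2^4 = 16 messages m ∈ F_2^4.
For each, compute codeword c = mG in F_2^6, then tally its weight.
  m = 0000 → c = 000000, weight = 0.
  m = 1000 → c = 100001, weight = 2.
  m = 0100 → c = 101000, weight = 2.
  m = 1100 → c = 001001, weight = 2.
  m = 0010 → c = 001110, weight = 3.
  m = 1010 → c = 101111, weight = 5.
  m = 0110 → c = 100110, weight = 3.
  m = 1110 → c = 000111, weight = 3.
  m = 0001 → c = 010111, weight = 4.
  m = 1001 → c = 110110, weight = 4.
  m = 0101 → c = 111111, weight = 6.
  m = 1101 → c = 011110, weight = 4.
  m = 0011 → c = 011001, weight = 3.
  m = 1011 → c = 111000, weight = 3.
  m = 0111 → c = 110001, weight = 3.
  m = 1111 → c = 010000, weight = 1.
Tally weights:
  weight 0: 1 codewords.
  weight 1: 1 codewords.
  weight 2: 3 codewords.
  weight 3: 6 codewords.
  weight 4: 3 codewords.
  weight 5: 1 codewords.
  weight 6: 1 codewords.
Minimum distance d = smallest w > 0 with A_w > 0 = 1.
Sanity: Σ A_w = 16 = 2^4 = 16 ✓.


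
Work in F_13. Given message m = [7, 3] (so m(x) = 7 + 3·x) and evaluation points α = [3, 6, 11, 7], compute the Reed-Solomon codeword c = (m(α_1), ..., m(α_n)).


c = [3, 12, 1, 2]

Message polynomial: m(x) = 7 + 3·x (mod 13).
For each evaluation point α_i, compute m(α_i) mod 13:
  α_1 = 3: Horner steps 3 → 3, so m(3) = 3.
  α_2 = 6: Horner steps 3 → 12, so m(6) = 12.
  α_3 = 11: Horner steps 3 → 1, so m(11) = 1.
  α_4 = 7: Horner steps 3 → 2, so m(7) = 2.
Codeword c = [3, 12, 1, 2] ∈ F_13^4.


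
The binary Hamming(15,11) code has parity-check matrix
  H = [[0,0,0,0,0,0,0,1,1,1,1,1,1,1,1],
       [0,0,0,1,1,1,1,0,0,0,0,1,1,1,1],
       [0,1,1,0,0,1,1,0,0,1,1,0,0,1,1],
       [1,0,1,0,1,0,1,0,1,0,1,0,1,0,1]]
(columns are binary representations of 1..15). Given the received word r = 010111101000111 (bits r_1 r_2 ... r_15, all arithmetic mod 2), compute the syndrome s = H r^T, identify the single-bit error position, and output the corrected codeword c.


s = (0, 1, 1, 1)^T, error position = 7, corrected codeword c = 010111001000111

Compute s = H r^T mod 2 one row at a time:
  s_1 = 0 + 1 + 0 + 0 + 0 + 1 + 1 + 1 = 4 ≡ 0 (mod 2).
  s_2 = 1 + 1 + 1 + 1 + 0 + 1 + 1 + 1 = 7 ≡ 1 (mod 2).
  s_3 = 1 + 0 + 1 + 1 + 0 + 0 + 1 + 1 = 5 ≡ 1 (mod 2).
  s_4 = 0 + 0 + 1 + 1 + 1 + 0 + 1 + 1 = 5 ≡ 1 (mod 2).
s = (0, 1, 1, 1)^T — this equals column 7 of H (binary 0111), so error is at position 7.
Correct: flip bit 7 of r = 010111101000111 to get c = 010111001000111.


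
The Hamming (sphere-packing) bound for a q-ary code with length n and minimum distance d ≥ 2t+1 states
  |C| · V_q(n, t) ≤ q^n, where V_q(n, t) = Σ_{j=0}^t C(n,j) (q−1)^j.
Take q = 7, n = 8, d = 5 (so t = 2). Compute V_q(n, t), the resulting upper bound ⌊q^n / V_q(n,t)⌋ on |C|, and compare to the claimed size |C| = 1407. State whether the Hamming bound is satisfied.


V_q(n, t) = 1057, q^n = 5764801, Hamming bound = 5453, |C| = 1407 ≤ bound (satisfied).

Step 1: Compute V_q(n, t) = Σ_{j=0}^2 C(n, j) (q−1)^j.
  j = 0: C(8,0)·(6)^0 = 1·1 = 1.
  j = 1: C(8,1)·(6)^1 = 8·6 = 48.
  j = 2: C(8,2)·(6)^2 = 28·36 = 1008.
  V_q(n, t) = 1 + 48 + 1008 = 1057.
Step 2: q^n = 7^8 = 5764801.
Step 3: Hamming bound ⌊q^n / V_q(n,t)⌋ = ⌊5764801/1057⌋ = 5453.
Step 4: Compare |C| = 1407 to 5453: satisfied.
The claimed |C| lies below the Hamming bound.


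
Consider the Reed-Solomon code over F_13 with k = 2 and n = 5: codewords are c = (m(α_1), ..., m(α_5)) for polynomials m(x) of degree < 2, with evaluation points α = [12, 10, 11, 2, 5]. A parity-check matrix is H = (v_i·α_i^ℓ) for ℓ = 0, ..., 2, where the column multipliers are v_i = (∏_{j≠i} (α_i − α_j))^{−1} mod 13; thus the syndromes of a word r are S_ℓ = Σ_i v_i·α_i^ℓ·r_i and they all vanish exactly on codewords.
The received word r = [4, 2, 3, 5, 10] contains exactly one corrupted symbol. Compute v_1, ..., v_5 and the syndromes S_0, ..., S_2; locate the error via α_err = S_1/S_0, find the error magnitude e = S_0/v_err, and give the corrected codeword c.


S = (12, 11, 9), error at position 4, error magnitude e = 11, c = [4, 2, 3, 7, 10].

Step 1: column multipliers v_i = (∏_{j≠i}(α_i − α_j))^{−1} mod 13.
  i = 1 (α = 12): (12−10)(12−11)(12−2)(12−5) = 2·1·10·7 = 140 ≡ 10, so v_1 = 10^{−1} = 4 (mod 13).
  i = 2 (α = 10): (10−12)(10−11)(10−2)(10−5) = (−2)·(−1)·8·5 = 80 ≡ 2, so v_2 = 2^{−1} = 7 (mod 13).
  i = 3 (α = 11): (11−12)(11−10)(11−2)(11−5) = (−1)·1·9·6 = −54 ≡ 11, so v_3 = 11^{−1} = 6 (mod 13).
  i = 4 (α = 2): (2−12)(2−10)(2−11)(2−5) = (−10)·(−8)·(−9)·(−3) = 2160 ≡ 2, so v_4 = 2^{−1} = 7 (mod 13).
  i = 5 (α = 5): (5−12)(5−10)(5−11)(5−2) = (−7)·(−5)·(−6)·3 = −630 ≡ 7, so v_5 = 7^{−1} = 2 (mod 13).
  v = [4, 7, 6, 7, 2].
Step 2: syndromes of r = [4, 2, 3, 5, 10] (all sums mod 13).
  S_0 = Σ v_i r_i = 4·4 + 7·2 + 6·3 + 7·5 + 2·10 = 103 ≡ 12.
  S_1 = Σ v_i α_i r_i = 4·12·4 + 7·10·2 + 6·11·3 + 7·2·5 + 2·5·10 = 700 ≡ 11.
  α_i^2 mod 13 = [1, 9, 4, 4, 12].
  S_2 = Σ v_i α_i^2 r_i = 4·1·4 + 7·9·2 + 6·4·3 + 7·4·5 + 2·12·10 = 594 ≡ 9.
  S = (12, 11, 9) ≠ 0, so r is not a codeword (an error is present).
Step 3: locate the error. For a single error e at position i, S_ℓ = v_i·e·α_i^ℓ, so α_err = S_1/S_0.
  S_0^{−1} = 12^{−1} = 12 (mod 13), so α_err = 11·12 = 132 ≡ 2 = α_4. Error position i = 4.
  Consistency check: S_2/S_1 = 9·6 = 54 ≡ 2 = α_err ✓ (single-error assumption holds).
Step 4: error magnitude e = S_0/v_4 = S_0·∏_{j≠4}(α_4 − α_j) = 12·2 = 24 ≡ 11 (mod 13).
Step 5: correct position 4: c_4 = r_4 − e = 5 − 11 ≡ 7 (mod 13). Hence c = [4, 2, 3, 7, 10].
  Check: interpolating c through the α_i gives m(x) = 5 + 1·x (degree < 2) with m(α_i) = c_i for every i, so c is indeed a codeword.


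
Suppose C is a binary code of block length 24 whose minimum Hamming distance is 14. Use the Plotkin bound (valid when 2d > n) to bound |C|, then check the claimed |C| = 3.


Plotkin bound M ≤ 6; given |C| = 3 ≤ bound (satisfied).

Check applicability: 2d = 28, n = 24.
2d − n = 4 > 0, so Plotkin applies.
Compute d/(2d−n) = 14/4 ≈ 3.5000.
⌊d/(2d−n)⌋ = 3.
Plotkin bound: M ≤ 2·3 = 6.
Given |C| = 3, check: satisfied.
This |C| is below the Plotkin bound.


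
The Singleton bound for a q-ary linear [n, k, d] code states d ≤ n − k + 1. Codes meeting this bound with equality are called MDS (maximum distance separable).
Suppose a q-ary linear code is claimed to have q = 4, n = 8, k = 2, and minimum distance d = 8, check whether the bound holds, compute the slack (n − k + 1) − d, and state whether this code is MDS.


Singleton RHS = n − k + 1 = 7, slack = -1, bound violated (no such code; not MDS).

Singleton bound: d ≤ n − k + 1.
Here n = 8, k = 2, so n − k + 1 = 7.
Given d = 8, check d ≤ 7: NO.
Slack = (n − k + 1) − d = -1.
The slack is negative: d = 8 exceeds n − k + 1 = 7 by 1, so the Singleton bound is violated and no linear [8, 2, 8]_4 code can exist. In particular it is not MDS (MDS requires d = n − k + 1 exactly).
Description: the claimed parameters are [8, 2, 8]_4; such a code would be impossible (violates the Singleton bound).


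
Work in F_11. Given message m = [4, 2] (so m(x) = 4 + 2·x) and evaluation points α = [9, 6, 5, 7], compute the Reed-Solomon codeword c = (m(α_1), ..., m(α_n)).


c = [0, 5, 3, 7]

Message polynomial: m(x) = 4 + 2·x (mod 11).
For each evaluation point α_i, compute m(α_i) mod 11:
  α_1 = 9: Horner steps 2 → 0, so m(9) = 0.
  α_2 = 6: Horner steps 2 → 5, so m(6) = 5.
  α_3 = 5: Horner steps 2 → 3, so m(5) = 3.
  α_4 = 7: Horner steps 2 → 7, so m(7) = 7.
Codeword c = [0, 5, 3, 7] ∈ F_11^4.


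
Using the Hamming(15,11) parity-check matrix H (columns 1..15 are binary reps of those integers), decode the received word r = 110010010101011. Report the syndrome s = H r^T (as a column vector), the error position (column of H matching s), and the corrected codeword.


s = (1, 0, 0, 1)^T, error position = 9, corrected codeword c = 110010011101011

Compute s = H r^T mod 2 one row at a time:
  s_1 = 1 + 0 + 1 + 0 + 1 + 0 + 1 + 1 = 5 ≡ 1 (mod 2).
  s_2 = 0 + 1 + 0 + 0 + 1 + 0 + 1 + 1 = 4 ≡ 0 (mod 2).
  s_3 = 1 + 0 + 0 + 0 + 1 + 0 + 1 + 1 = 4 ≡ 0 (mod 2).
  s_4 = 1 + 0 + 1 + 0 + 0 + 0 + 0 + 1 = 3 ≡ 1 (mod 2).
s = (1, 0, 0, 1)^T — this equals column 9 of H (binary 1001), so error is at position 9.
Correct: flip bit 9 of r = 110010010101011 to get c = 110010011101011.


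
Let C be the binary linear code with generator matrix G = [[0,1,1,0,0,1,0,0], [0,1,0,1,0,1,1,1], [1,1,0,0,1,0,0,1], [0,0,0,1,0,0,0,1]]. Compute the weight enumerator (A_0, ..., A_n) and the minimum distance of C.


Weight distribution: A_0 = 1, A_2 = 2, A_3 = 2, A_4 = 3, A_5 = 6, A_6 = 2. Minimum distance d = 2.

Enumerate all 2^4 = 16 messages m ∈ F_2^4.
For each, compute codeword c = mG in F_2^8, then tally its weight.
  m = 0000 → c = 00000000, weight = 0.
  m = 1000 → c = 01100100, weight = 3.
  m = 0100 → c = 01010111, weight = 5.
  m = 1100 → c = 00110011, weight = 4.
  m = 0010 → c = 11001001, weight = 4.
  m = 1010 → c = 10101101, weight = 5.
  m = 0110 → c = 10011110, weight = 5.
  m = 1110 → c = 11111010, weight = 6.
  m = 0001 → c = 00010001, weight = 2.
  m = 1001 → c = 01110101, weight = 5.
  m = 0101 → c = 01000110, weight = 3.
  m = 1101 → c = 00100010, weight = 2.
  m = 0011 → c = 11011000, weight = 4.
  m = 1011 → c = 10111100, weight = 5.
  m = 0111 → c = 10001111, weight = 5.
  m = 1111 → c = 11101011, weight = 6.
Tally weights:
  weight 0: 1 codewords.
  weight 2: 2 codewords.
  weight 3: 2 codewords.
  weight 4: 3 codewords.
  weight 5: 6 codewords.
  weight 6: 2 codewords.
Minimum distance d = smallest w > 0 with A_w > 0 = 2.
Sanity: Σ A_w = 16 = 2^4 = 16 ✓.


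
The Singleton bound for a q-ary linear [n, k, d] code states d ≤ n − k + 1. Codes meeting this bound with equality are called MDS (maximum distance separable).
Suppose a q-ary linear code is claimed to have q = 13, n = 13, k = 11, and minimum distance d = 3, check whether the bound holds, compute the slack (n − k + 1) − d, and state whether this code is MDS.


Singleton RHS = n − k + 1 = 3, slack = 0, bound satisfied, MDS.

Singleton bound: d ≤ n − k + 1.
Here n = 13, k = 11, so n − k + 1 = 3.
Given d = 3, check d ≤ 3: YES.
Slack = (n − k + 1) − d = 0.
The code is MDS (slack = 0).
Description: the claimed parameters are [13, 11, 3]_13; such a code would be MDS (meets Singleton bound).


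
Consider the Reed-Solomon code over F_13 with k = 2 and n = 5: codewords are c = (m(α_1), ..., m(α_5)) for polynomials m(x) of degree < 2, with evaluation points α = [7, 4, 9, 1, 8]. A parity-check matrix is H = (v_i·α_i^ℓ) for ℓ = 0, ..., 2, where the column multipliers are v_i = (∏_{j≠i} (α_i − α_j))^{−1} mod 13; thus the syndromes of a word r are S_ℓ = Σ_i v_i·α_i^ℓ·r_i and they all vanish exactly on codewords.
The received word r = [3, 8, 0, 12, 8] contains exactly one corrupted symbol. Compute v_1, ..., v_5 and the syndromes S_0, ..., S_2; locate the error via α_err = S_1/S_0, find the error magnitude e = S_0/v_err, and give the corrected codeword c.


S = (10, 1, 4), error at position 2, error magnitude e = 7, c = [3, 1, 0, 12, 8].

Step 1: column multipliers v_i = (∏_{j≠i}(α_i − α_j))^{−1} mod 13.
  i = 1 (α = 7): (7−4)(7−9)(7−1)(7−8) = 3·(−2)·6·(−1) = 36 ≡ 10, so v_1 = 10^{−1} = 4 (mod 13).
  i = 2 (α = 4): (4−7)(4−9)(4−1)(4−8) = (−3)·(−5)·3·(−4) = −180 ≡ 2, so v_2 = 2^{−1} = 7 (mod 13).
  i = 3 (α = 9): (9−7)(9−4)(9−1)(9−8) = 2·5·8·1 = 80 ≡ 2, so v_3 = 2^{−1} = 7 (mod 13).
  i = 4 (α = 1): (1−7)(1−4)(1−9)(1−8) = (−6)·(−3)·(−8)·(−7) = 1008 ≡ 7, so v_4 = 7^{−1} = 2 (mod 13).
  i = 5 (α = 8): (8−7)(8−4)(8−9)(8−1) = 1·4·(−1)·7 = −28 ≡ 11, so v_5 = 11^{−1} = 6 (mod 13).
  v = [4, 7, 7, 2, 6].
Step 2: syndromes of r = [3, 8, 0, 12, 8] (all sums mod 13).
  S_0 = Σ v_i r_i = 4·3 + 7·8 + 7·0 + 2·12 + 6·8 = 140 ≡ 10.
  S_1 = Σ v_i α_i r_i = 4·7·3 + 7·4·8 + 7·9·0 + 2·1·12 + 6·8·8 = 716 ≡ 1.
  α_i^2 mod 13 = [10, 3, 3, 1, 12].
  S_2 = Σ v_i α_i^2 r_i = 4·10·3 + 7·3·8 + 7·3·0 + 2·1·12 + 6·12·8 = 888 ≡ 4.
  S = (10, 1, 4) ≠ 0, so r is not a codeword (an error is present).
Step 3: locate the error. For a single error e at position i, S_ℓ = v_i·e·α_i^ℓ, so α_err = S_1/S_0.
  S_0^{−1} = 10^{−1} = 4 (mod 13), so α_err = 1·4 = 4 ≡ 4 = α_2. Error position i = 2.
  Consistency check: S_2/S_1 = 4·1 = 4 ≡ 4 = α_err ✓ (single-error assumption holds).
Step 4: error magnitude e = S_0/v_2 = S_0·∏_{j≠2}(α_2 − α_j) = 10·2 = 20 ≡ 7 (mod 13).
Step 5: correct position 2: c_2 = r_2 − e = 8 − 7 ≡ 1 (mod 13). Hence c = [3, 1, 0, 12, 8].
  Check: interpolating c through the α_i gives m(x) = 7 + 5·x (degree < 2) with m(α_i) = c_i for every i, so c is indeed a codeword.


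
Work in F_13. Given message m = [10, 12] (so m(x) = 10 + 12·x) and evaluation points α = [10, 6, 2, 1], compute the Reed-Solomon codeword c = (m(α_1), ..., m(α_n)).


c = [0, 4, 8, 9]

Message polynomial: m(x) = 10 + 12·x (mod 13).
For each evaluation point α_i, compute m(α_i) mod 13:
  α_1 = 10: Horner steps 12 → 0, so m(10) = 0.
  α_2 = 6: Horner steps 12 → 4, so m(6) = 4.
  α_3 = 2: Horner steps 12 → 8, so m(2) = 8.
  α_4 = 1: Horner steps 12 → 9, so m(1) = 9.
Codeword c = [0, 4, 8, 9] ∈ F_13^4.


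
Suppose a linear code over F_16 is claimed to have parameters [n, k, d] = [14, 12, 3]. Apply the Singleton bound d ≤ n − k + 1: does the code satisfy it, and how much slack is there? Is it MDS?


Singleton RHS = n − k + 1 = 3, slack = 0, bound satisfied, MDS.

Singleton bound: d ≤ n − k + 1.
Here n = 14, k = 12, so n − k + 1 = 3.
Given d = 3, check d ≤ 3: YES.
Slack = (n − k + 1) − d = 0.
The code is MDS (slack = 0).
Description: the claimed parameters are [14, 12, 3]_16; such a code would be MDS (meets Singleton bound).


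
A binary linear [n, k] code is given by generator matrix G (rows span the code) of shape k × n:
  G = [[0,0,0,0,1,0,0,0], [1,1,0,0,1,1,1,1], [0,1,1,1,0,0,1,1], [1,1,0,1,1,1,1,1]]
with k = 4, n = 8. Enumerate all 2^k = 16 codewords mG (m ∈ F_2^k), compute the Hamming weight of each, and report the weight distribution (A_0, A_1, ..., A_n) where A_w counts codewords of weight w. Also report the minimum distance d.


Weight distribution: A_0 = 1, A_1 = 2, A_2 = 1, A_3 = 1, A_4 = 3, A_5 = 4, A_6 = 3, A_7 = 1. Minimum distance d = 1.

Enumerate all 2^4 = 16 messages m ∈ F_2^4.
For each, compute codeword c = mG in F_2^8, then tally its weight.
  m = 0000 → c = 00000000, weight = 0.
  m = 1000 → c = 00001000, weight = 1.
  m = 0100 → c = 11001111, weight = 6.
  m = 1100 → c = 11000111, weight = 5.
  m = 0010 → c = 01110011, weight = 5.
  m = 1010 → c = 01111011, weight = 6.
  m = 0110 → c = 10111100, weight = 5.
  m = 1110 → c = 10110100, weight = 4.
  m = 0001 → c = 11011111, weight = 7.
  m = 1001 → c = 11010111, weight = 6.
  m = 0101 → c = 00010000, weight = 1.
  m = 1101 → c = 00011000, weight = 2.
  m = 0011 → c = 10101100, weight = 4.
  m = 1011 → c = 10100100, weight = 3.
  m = 0111 → c = 01100011, weight = 4.
  m = 1111 → c = 01101011, weight = 5.
Tally weights:
  weight 0: 1 codewords.
  weight 1: 2 codewords.
  weight 2: 1 codewords.
  weight 3: 1 codewords.
  weight 4: 3 codewords.
  weight 5: 4 codewords.
  weight 6: 3 codewords.
  weight 7: 1 codewords.
Minimum distance d = smallest w > 0 with A_w > 0 = 1.
Sanity: Σ A_w = 16 = 2^4 = 16 ✓.


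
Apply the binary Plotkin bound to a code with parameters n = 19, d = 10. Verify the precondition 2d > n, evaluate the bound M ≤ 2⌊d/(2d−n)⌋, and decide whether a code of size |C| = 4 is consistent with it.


Plotkin bound M ≤ 20; given |C| = 4 ≤ bound (satisfied).

Check applicability: 2d = 20, n = 19.
2d − n = 1 > 0, so Plotkin applies.
Compute d/(2d−n) = 10/1 ≈ 10.0000.
⌊d/(2d−n)⌋ = 10.
Plotkin bound: M ≤ 2·10 = 20.
Given |C| = 4, check: satisfied.
This |C| is below the Plotkin bound.


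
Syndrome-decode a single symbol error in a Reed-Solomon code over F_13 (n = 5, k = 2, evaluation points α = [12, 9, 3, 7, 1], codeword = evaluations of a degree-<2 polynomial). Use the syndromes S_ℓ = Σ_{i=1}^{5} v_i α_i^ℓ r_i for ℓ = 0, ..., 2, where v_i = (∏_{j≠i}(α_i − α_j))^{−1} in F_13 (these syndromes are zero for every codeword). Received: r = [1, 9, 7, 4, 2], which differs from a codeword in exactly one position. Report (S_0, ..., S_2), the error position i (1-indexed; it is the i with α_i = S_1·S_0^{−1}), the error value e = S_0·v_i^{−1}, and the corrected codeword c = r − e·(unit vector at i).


S = (10, 3, 10), error at position 1, error magnitude e = 4, c = [10, 9, 7, 4, 2].

Step 1: column multipliers v_i = (∏_{j≠i}(α_i − α_j))^{−1} mod 13.
  i = 1 (α = 12): (12−9)(12−3)(12−7)(12−1) = 3·9·5·11 = 1485 ≡ 3, so v_1 = 3^{−1} = 9 (mod 13).
  i = 2 (α = 9): (9−12)(9−3)(9−7)(9−1) = (−3)·6·2·8 = −288 ≡ 11, so v_2 = 11^{−1} = 6 (mod 13).
  i = 3 (α = 3): (3−12)(3−9)(3−7)(3−1) = (−9)·(−6)·(−4)·2 = −432 ≡ 10, so v_3 = 10^{−1} = 4 (mod 13).
  i = 4 (α = 7): (7−12)(7−9)(7−3)(7−1) = (−5)·(−2)·4·6 = 240 ≡ 6, so v_4 = 6^{−1} = 11 (mod 13).
  i = 5 (α = 1): (1−12)(1−9)(1−3)(1−7) = (−11)·(−8)·(−2)·(−6) = 1056 ≡ 3, so v_5 = 3^{−1} = 9 (mod 13).
  v = [9, 6, 4, 11, 9].
Step 2: syndromes of r = [1, 9, 7, 4, 2] (all sums mod 13).
  S_0 = Σ v_i r_i = 9·1 + 6·9 + 4·7 + 11·4 + 9·2 = 153 ≡ 10.
  S_1 = Σ v_i α_i r_i = 9·12·1 + 6·9·9 + 4·3·7 + 11·7·4 + 9·1·2 = 1004 ≡ 3.
  α_i^2 mod 13 = [1, 3, 9, 10, 1].
  S_2 = Σ v_i α_i^2 r_i = 9·1·1 + 6·3·9 + 4·9·7 + 11·10·4 + 9·1·2 = 881 ≡ 10.
  S = (10, 3, 10) ≠ 0, so r is not a codeword (an error is present).
Step 3: locate the error. For a single error e at position i, S_ℓ = v_i·e·α_i^ℓ, so α_err = S_1/S_0.
  S_0^{−1} = 10^{−1} = 4 (mod 13), so α_err = 3·4 = 12 ≡ 12 = α_1. Error position i = 1.
  Consistency check: S_2/S_1 = 10·9 = 90 ≡ 12 = α_err ✓ (single-error assumption holds).
Step 4: error magnitude e = S_0/v_1 = S_0·∏_{j≠1}(α_1 − α_j) = 10·3 = 30 ≡ 4 (mod 13).
Step 5: correct position 1: c_1 = r_1 − e = 1 − 4 ≡ 10 (mod 13). Hence c = [10, 9, 7, 4, 2].
  Check: interpolating c through the α_i gives m(x) = 6 + 9·x (degree < 2) with m(α_i) = c_i for every i, so c is indeed a codeword.


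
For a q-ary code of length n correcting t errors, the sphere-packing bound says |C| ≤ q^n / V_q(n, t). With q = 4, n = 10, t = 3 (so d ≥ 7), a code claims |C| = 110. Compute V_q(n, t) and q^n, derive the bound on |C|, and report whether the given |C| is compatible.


V_q(n, t) = 3676, q^n = 1048576, Hamming bound = 285, |C| = 110 ≤ bound (satisfied).

Step 1: Compute V_q(n, t) = Σ_{j=0}^3 C(n, j) (q−1)^j.
  j = 0: C(10,0)·(3)^0 = 1·1 = 1.
  j = 1: C(10,1)·(3)^1 = 10·3 = 30.
  j = 2: C(10,2)·(3)^2 = 45·9 = 405.
  j = 3: C(10,3)·(3)^3 = 120·27 = 3240.
  V_q(n, t) = 1 + 30 + 405 + 3240 = 3676.
Step 2: q^n = 4^10 = 1048576.
Step 3: Hamming bound ⌊q^n / V_q(n,t)⌋ = ⌊1048576/3676⌋ = 285.
Step 4: Compare |C| = 110 to 285: satisfied.
The claimed |C| lies below the Hamming bound.


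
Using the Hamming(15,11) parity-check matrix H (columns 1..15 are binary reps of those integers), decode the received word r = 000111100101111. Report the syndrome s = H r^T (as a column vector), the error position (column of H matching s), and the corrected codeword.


s = (1, 0, 1, 0)^T, error position = 10, corrected codeword c = 000111100001111

Compute s = H r^T mod 2 one row at a time:
  s_1 = 0 + 0 + 1 + 0 + 1 + 1 + 1 + 1 = 5 ≡ 1 (mod 2).
  s_2 = 1 + 1 + 1 + 1 + 1 + 1 + 1 + 1 = 8 ≡ 0 (mod 2).
  s_3 = 0 + 0 + 1 + 1 + 1 + 0 + 1 + 1 = 5 ≡ 1 (mod 2).
  s_4 = 0 + 0 + 1 + 1 + 0 + 0 + 1 + 1 = 4 ≡ 0 (mod 2).
s = (1, 0, 1, 0)^T — this equals column 10 of H (binary 1010), so error is at position 10.
Correct: flip bit 10 of r = 000111100101111 to get c = 000111100001111.


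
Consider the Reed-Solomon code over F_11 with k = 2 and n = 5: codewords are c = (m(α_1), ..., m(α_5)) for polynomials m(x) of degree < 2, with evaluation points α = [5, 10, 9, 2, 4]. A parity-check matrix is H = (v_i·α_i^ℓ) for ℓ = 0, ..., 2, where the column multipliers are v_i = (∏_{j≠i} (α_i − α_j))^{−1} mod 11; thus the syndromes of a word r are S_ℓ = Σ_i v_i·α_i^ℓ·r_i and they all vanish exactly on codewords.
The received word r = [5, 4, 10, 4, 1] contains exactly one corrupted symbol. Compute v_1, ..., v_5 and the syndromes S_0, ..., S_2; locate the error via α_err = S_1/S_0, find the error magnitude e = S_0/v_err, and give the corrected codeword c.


S = (5, 6, 5), error at position 2, error magnitude e = 1, c = [5, 3, 10, 4, 1].

Step 1: column multipliers v_i = (∏_{j≠i}(α_i − α_j))^{−1} mod 11.
  i = 1 (α = 5): (5−10)(5−9)(5−2)(5−4) = (−5)·(−4)·3·1 = 60 ≡ 5, so v_1 = 5^{−1} = 9 (mod 11).
  i = 2 (α = 10): (10−5)(10−9)(10−2)(10−4) = 5·1·8·6 = 240 ≡ 9, so v_2 = 9^{−1} = 5 (mod 11).
  i = 3 (α = 9): (9−5)(9−10)(9−2)(9−4) = 4·(−1)·7·5 = −140 ≡ 3, so v_3 = 3^{−1} = 4 (mod 11).
  i = 4 (α = 2): (2−5)(2−10)(2−9)(2−4) = (−3)·(−8)·(−7)·(−2) = 336 ≡ 6, so v_4 = 6^{−1} = 2 (mod 11).
  i = 5 (α = 4): (4−5)(4−10)(4−9)(4−2) = (−1)·(−6)·(−5)·2 = −60 ≡ 6, so v_5 = 6^{−1} = 2 (mod 11).
  v = [9, 5, 4, 2, 2].
Step 2: syndromes of r = [5, 4, 10, 4, 1] (all sums mod 11).
  S_0 = Σ v_i r_i = 9·5 + 5·4 + 4·10 + 2·4 + 2·1 = 115 ≡ 5.
  S_1 = Σ v_i α_i r_i = 9·5·5 + 5·10·4 + 4·9·10 + 2·2·4 + 2·4·1 = 809 ≡ 6.
  α_i^2 mod 11 = [3, 1, 4, 4, 5].
  S_2 = Σ v_i α_i^2 r_i = 9·3·5 + 5·1·4 + 4·4·10 + 2·4·4 + 2·5·1 = 357 ≡ 5.
  S = (5, 6, 5) ≠ 0, so r is not a codeword (an error is present).
Step 3: locate the error. For a single error e at position i, S_ℓ = v_i·e·α_i^ℓ, so α_err = S_1/S_0.
  S_0^{−1} = 5^{−1} = 9 (mod 11), so α_err = 6·9 = 54 ≡ 10 = α_2. Error position i = 2.
  Consistency check: S_2/S_1 = 5·2 = 10 ≡ 10 = α_err ✓ (single-error assumption holds).
Step 4: error magnitude e = S_0/v_2 = S_0·∏_{j≠2}(α_2 − α_j) = 5·9 = 45 ≡ 1 (mod 11).
Step 5: correct position 2: c_2 = r_2 − e = 4 − 1 ≡ 3 (mod 11). Hence c = [5, 3, 10, 4, 1].
  Check: interpolating c through the α_i gives m(x) = 7 + 4·x (degree < 2) with m(α_i) = c_i for every i, so c is indeed a codeword.


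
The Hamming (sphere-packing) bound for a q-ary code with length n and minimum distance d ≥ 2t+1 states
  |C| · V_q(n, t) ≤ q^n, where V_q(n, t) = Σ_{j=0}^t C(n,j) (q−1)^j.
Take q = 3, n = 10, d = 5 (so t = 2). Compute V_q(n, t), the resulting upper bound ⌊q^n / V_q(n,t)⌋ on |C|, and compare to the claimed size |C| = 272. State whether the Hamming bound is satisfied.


V_q(n, t) = 201, q^n = 59049, Hamming bound = 293, |C| = 272 ≤ bound (satisfied).

Step 1: Compute V_q(n, t) = Σ_{j=0}^2 C(n, j) (q−1)^j.
  j = 0: C(10,0)·(2)^0 = 1·1 = 1.
  j = 1: C(10,1)·(2)^1 = 10·2 = 20.
  j = 2: C(10,2)·(2)^2 = 45·4 = 180.
  V_q(n, t) = 1 + 20 + 180 = 201.
Step 2: q^n = 3^10 = 59049.
Step 3: Hamming bound ⌊q^n / V_q(n,t)⌋ = ⌊59049/201⌋ = 293.
Step 4: Compare |C| = 272 to 293: satisfied.
The claimed |C| lies below the Hamming bound.


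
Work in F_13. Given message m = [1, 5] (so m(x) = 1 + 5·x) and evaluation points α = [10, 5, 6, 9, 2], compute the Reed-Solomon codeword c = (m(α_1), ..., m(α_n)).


c = [12, 0, 5, 7, 11]

Message polynomial: m(x) = 1 + 5·x (mod 13).
For each evaluation point α_i, compute m(α_i) mod 13:
  α_1 = 10: Horner steps 5 → 12, so m(10) = 12.
  α_2 = 5: Horner steps 5 → 0, so m(5) = 0.
  α_3 = 6: Horner steps 5 → 5, so m(6) = 5.
  α_4 = 9: Horner steps 5 → 7, so m(9) = 7.
  α_5 = 2: Horner steps 5 → 11, so m(2) = 11.
Codeword c = [12, 0, 5, 7, 11] ∈ F_13^5.


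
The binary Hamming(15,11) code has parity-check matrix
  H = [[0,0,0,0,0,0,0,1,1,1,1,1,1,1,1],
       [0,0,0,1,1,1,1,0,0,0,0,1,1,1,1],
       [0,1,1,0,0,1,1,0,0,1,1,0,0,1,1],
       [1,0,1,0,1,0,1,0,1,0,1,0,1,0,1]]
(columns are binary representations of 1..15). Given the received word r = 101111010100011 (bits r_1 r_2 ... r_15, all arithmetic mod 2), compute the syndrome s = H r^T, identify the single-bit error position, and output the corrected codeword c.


s = (0, 1, 1, 0)^T, error position = 6, corrected codeword c = 101110010100011

Compute s = H r^T mod 2 one row at a time:
  s_1 = 1 + 0 + 1 + 0 + 0 + 0 + 1 + 1 = 4 ≡ 0 (mod 2).
  s_2 = 1 + 1 + 1 + 0 + 0 + 0 + 1 + 1 = 5 ≡ 1 (mod 2).
  s_3 = 0 + 1 + 1 + 0 + 1 + 0 + 1 + 1 = 5 ≡ 1 (mod 2).
  s_4 = 1 + 1 + 1 + 0 + 0 + 0 + 0 + 1 = 4 ≡ 0 (mod 2).
s = (0, 1, 1, 0)^T — this equals column 6 of H (binary 0110), so error is at position 6.
Correct: flip bit 6 of r = 101111010100011 to get c = 101110010100011.


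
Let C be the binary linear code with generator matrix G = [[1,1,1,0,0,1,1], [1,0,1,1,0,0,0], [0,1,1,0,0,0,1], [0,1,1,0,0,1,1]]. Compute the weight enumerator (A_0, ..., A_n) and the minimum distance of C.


Weight distribution: A_0 = 1, A_1 = 2, A_2 = 2, A_3 = 4, A_4 = 5, A_5 = 2. Minimum distance d = 1.

Enumerate all 2^4 = 16 messages m ∈ F_2^4.
For each, compute codeword c = mG in F_2^7, then tally its weight.
  m = 0000 → c = 0000000, weight = 0.
  m = 1000 → c = 1110011, weight = 5.
  m = 0100 → c = 1011000, weight = 3.
  m = 1100 → c = 0101011, weight = 4.
  m = 0010 → c = 0110001, weight = 3.
  m = 1010 → c = 1000010, weight = 2.
  m = 0110 → c = 1101001, weight = 4.
  m = 1110 → c = 0011010, weight = 3.
  m = 0001 → c = 0110011, weight = 4.
  m = 1001 → c = 1000000, weight = 1.
  m = 0101 → c = 1101011, weight = 5.
  m = 1101 → c = 0011000, weight = 2.
  m = 0011 → c = 0000010, weight = 1.
  m = 1011 → c = 1110001, weight = 4.
  m = 0111 → c = 1011010, weight = 4.
  m = 1111 → c = 0101001, weight = 3.
Tally weights:
  weight 0: 1 codewords.
  weight 1: 2 codewords.
  weight 2: 2 codewords.
  weight 3: 4 codewords.
  weight 4: 5 codewords.
  weight 5: 2 codewords.
Minimum distance d = smallest w > 0 with A_w > 0 = 1.
Sanity: Σ A_w = 16 = 2^4 = 16 ✓.


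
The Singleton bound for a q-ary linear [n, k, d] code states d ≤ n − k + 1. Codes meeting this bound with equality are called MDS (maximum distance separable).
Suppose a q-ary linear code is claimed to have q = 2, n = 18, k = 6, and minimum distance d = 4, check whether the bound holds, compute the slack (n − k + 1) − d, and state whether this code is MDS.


Singleton RHS = n − k + 1 = 13, slack = 9, bound satisfied, not MDS.

Singleton bound: d ≤ n − k + 1.
Here n = 18, k = 6, so n − k + 1 = 13.
Given d = 4, check d ≤ 13: YES.
Slack = (n − k + 1) − d = 9.
The code is NOT MDS (slack = 9 > 0).
Description: the claimed parameters are [18, 6, 4]_2; such a code would be non-MDS.


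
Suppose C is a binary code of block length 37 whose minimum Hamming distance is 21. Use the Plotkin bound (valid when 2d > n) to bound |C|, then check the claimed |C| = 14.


Plotkin bound M ≤ 8; given |C| = 14 > bound (violated).

Check applicability: 2d = 42, n = 37.
2d − n = 5 > 0, so Plotkin applies.
Compute d/(2d−n) = 21/5 ≈ 4.2000.
⌊d/(2d−n)⌋ = 4.
Plotkin bound: M ≤ 2·4 = 8.
Given |C| = 14, check: VIOLATED.
This |C| is above the Plotkin bound, so no binary code with n = 37, d = 21 and 14 codewords exists.


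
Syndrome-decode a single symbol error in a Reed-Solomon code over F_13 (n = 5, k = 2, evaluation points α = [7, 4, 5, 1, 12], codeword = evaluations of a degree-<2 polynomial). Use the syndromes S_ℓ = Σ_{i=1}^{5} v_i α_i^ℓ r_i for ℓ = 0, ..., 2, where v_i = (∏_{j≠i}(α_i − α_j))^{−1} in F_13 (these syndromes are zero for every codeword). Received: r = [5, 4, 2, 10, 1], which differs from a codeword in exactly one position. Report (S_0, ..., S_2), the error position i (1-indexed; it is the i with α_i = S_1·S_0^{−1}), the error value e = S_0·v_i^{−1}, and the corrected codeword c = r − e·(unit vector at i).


S = (10, 5, 9), error at position 1, error magnitude e = 7, c = [11, 4, 2, 10, 1].

Step 1: column multipliers v_i = (∏_{j≠i}(α_i − α_j))^{−1} mod 13.
  i = 1 (α = 7): (7−4)(7−5)(7−1)(7−12) = 3·2·6·(−5) = −180 ≡ 2, so v_1 = 2^{−1} = 7 (mod 13).
  i = 2 (α = 4): (4−7)(4−5)(4−1)(4−12) = (−3)·(−1)·3·(−8) = −72 ≡ 6, so v_2 = 6^{−1} = 11 (mod 13).
  i = 3 (α = 5): (5−7)(5−4)(5−1)(5−12) = (−2)·1·4·(−7) = 56 ≡ 4, so v_3 = 4^{−1} = 10 (mod 13).
  i = 4 (α = 1): (1−7)(1−4)(1−5)(1−12) = (−6)·(−3)·(−4)·(−11) = 792 ≡ 12, so v_4 = 12^{−1} = 12 (mod 13).
  i = 5 (α = 12): (12−7)(12−4)(12−5)(12−1) = 5·8·7·11 = 3080 ≡ 12, so v_5 = 12^{−1} = 12 (mod 13).
  v = [7, 11, 10, 12, 12].
Step 2: syndromes of r = [5, 4, 2, 10, 1] (all sums mod 13).
  S_0 = Σ v_i r_i = 7·5 + 11·4 + 10·2 + 12·10 + 12·1 = 231 ≡ 10.
  S_1 = Σ v_i α_i r_i = 7·7·5 + 11·4·4 + 10·5·2 + 12·1·10 + 12·12·1 = 785 ≡ 5.
  α_i^2 mod 13 = [10, 3, 12, 1, 1].
  S_2 = Σ v_i α_i^2 r_i = 7·10·5 + 11·3·4 + 10·12·2 + 12·1·10 + 12·1·1 = 854 ≡ 9.
  S = (10, 5, 9) ≠ 0, so r is not a codeword (an error is present).
Step 3: locate the error. For a single error e at position i, S_ℓ = v_i·e·α_i^ℓ, so α_err = S_1/S_0.
  S_0^{−1} = 10^{−1} = 4 (mod 13), so α_err = 5·4 = 20 ≡ 7 = α_1. Error position i = 1.
  Consistency check: S_2/S_1 = 9·8 = 72 ≡ 7 = α_err ✓ (single-error assumption holds).
Step 4: error magnitude e = S_0/v_1 = S_0·∏_{j≠1}(α_1 − α_j) = 10·2 = 20 ≡ 7 (mod 13).
Step 5: correct position 1: c_1 = r_1 − e = 5 − 7 ≡ 11 (mod 13). Hence c = [11, 4, 2, 10, 1].
  Check: interpolating c through the α_i gives m(x) = 12 + 11·x (degree < 2) with m(α_i) = c_i for every i, so c is indeed a codeword.


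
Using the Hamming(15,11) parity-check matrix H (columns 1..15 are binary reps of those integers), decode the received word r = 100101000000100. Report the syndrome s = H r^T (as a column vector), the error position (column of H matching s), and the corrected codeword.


s = (1, 1, 1, 0)^T, error position = 14, corrected codeword c = 100101000000110

Compute s = H r^T mod 2 one row at a time:
  s_1 = 0 + 0 + 0 + 0 + 0 + 1 + 0 + 0 = 1 ≡ 1 (mod 2).
  s_2 = 1 + 0 + 1 + 0 + 0 + 1 + 0 + 0 = 3 ≡ 1 (mod 2).
  s_3 = 0 + 0 + 1 + 0 + 0 + 0 + 0 + 0 = 1 ≡ 1 (mod 2).
  s_4 = 1 + 0 + 0 + 0 + 0 + 0 + 1 + 0 = 2 ≡ 0 (mod 2).
s = (1, 1, 1, 0)^T — this equals column 14 of H (binary 1110), so error is at position 14.
Correct: flip bit 14 of r = 100101000000100 to get c = 100101000000110.


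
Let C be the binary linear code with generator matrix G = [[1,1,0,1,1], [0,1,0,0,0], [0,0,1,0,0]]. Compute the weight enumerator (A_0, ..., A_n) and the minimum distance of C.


Weight distribution: A_0 = 1, A_1 = 2, A_2 = 1, A_3 = 1, A_4 = 2, A_5 = 1. Minimum distance d = 1.

Enumerate all 2^3 = 8 messages m ∈ F_2^3.
For each, compute codeword c = mG in F_2^5, then tally its weight.
  m = 000 → c = 00000, weight = 0.
  m = 100 → c = 11011, weight = 4.
  m = 010 → c = 01000, weight = 1.
  m = 110 → c = 10011, weight = 3.
  m = 001 → c = 00100, weight = 1.
  m = 101 → c = 11111, weight = 5.
  m = 011 → c = 01100, weight = 2.
  m = 111 → c = 10111, weight = 4.
Tally weights:
  weight 0: 1 codewords.
  weight 1: 2 codewords.
  weight 2: 1 codewords.
  weight 3: 1 codewords.
  weight 4: 2 codewords.
  weight 5: 1 codewords.
Minimum distance d = smallest w > 0 with A_w > 0 = 1.
Sanity: Σ A_w = 8 = 2^3 = 8 ✓.


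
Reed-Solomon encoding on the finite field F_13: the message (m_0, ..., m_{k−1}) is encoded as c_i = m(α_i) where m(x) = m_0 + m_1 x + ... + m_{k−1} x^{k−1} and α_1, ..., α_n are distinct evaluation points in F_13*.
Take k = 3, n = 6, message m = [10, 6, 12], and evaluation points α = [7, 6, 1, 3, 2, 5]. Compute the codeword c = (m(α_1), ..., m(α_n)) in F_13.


c = [3, 10, 2, 6, 5, 2]

Message polynomial: m(x) = 10 + 6·x + 12·x^2 (mod 13).
For each evaluation point α_i, compute m(α_i) mod 13:
  α_1 = 7: Horner steps 12 → 12 → 3, so m(7) = 3.
  α_2 = 6: Horner steps 12 → 0 → 10, so m(6) = 10.
  α_3 = 1: Horner steps 12 → 5 → 2, so m(1) = 2.
  α_4 = 3: Horner steps 12 → 3 → 6, so m(3) = 6.
  α_5 = 2: Horner steps 12 → 4 → 5, so m(2) = 5.
  α_6 = 5: Horner steps 12 → 1 → 2, so m(5) = 2.
Codeword c = [3, 10, 2, 6, 5, 2] ∈ F_13^6.


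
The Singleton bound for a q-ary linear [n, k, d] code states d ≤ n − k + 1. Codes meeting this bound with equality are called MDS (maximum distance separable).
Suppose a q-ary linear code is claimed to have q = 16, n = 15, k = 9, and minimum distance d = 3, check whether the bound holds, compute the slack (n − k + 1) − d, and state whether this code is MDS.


Singleton RHS = n − k + 1 = 7, slack = 4, bound satisfied, not MDS.

Singleton bound: d ≤ n − k + 1.
Here n = 15, k = 9, so n − k + 1 = 7.
Given d = 3, check d ≤ 7: YES.
Slack = (n − k + 1) − d = 4.
The code is NOT MDS (slack = 4 > 0).
Description: the claimed parameters are [15, 9, 3]_16; such a code would be non-MDS.


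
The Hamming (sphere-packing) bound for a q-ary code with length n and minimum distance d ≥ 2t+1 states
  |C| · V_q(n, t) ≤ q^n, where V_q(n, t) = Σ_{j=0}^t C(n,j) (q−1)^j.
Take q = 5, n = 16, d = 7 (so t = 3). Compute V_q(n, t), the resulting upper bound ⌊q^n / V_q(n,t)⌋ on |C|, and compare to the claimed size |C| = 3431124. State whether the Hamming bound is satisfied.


V_q(n, t) = 37825, q^n = 152587890625, Hamming bound = 4034048, |C| = 3431124 ≤ bound (satisfied).

Step 1: Compute V_q(n, t) = Σ_{j=0}^3 C(n, j) (q−1)^j.
  j = 0: C(16,0)·(4)^0 = 1·1 = 1.
  j = 1: C(16,1)·(4)^1 = 16·4 = 64.
  j = 2: C(16,2)·(4)^2 = 120·16 = 1920.
  j = 3: C(16,3)·(4)^3 = 560·64 = 35840.
  V_q(n, t) = 1 + 64 + 1920 + 35840 = 37825.
Step 2: q^n = 5^16 = 152587890625.
Step 3: Hamming bound ⌊q^n / V_q(n,t)⌋ = ⌊152587890625/37825⌋ = 4034048.
Step 4: Compare |C| = 3431124 to 4034048: satisfied.
The claimed |C| lies below the Hamming bound.


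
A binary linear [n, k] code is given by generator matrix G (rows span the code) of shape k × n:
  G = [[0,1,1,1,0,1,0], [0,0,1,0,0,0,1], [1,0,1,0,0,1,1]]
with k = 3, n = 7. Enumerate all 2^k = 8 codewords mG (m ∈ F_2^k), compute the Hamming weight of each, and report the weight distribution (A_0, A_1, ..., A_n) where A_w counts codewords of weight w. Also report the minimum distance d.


Weight distribution: A_0 = 1, A_2 = 2, A_4 = 5. Minimum distance d = 2.

Enumerate all 2^3 = 8 messages m ∈ F_2^3.
For each, compute codeword c = mG in F_2^7, then tally its weight.
  m = 000 → c = 0000000, weight = 0.
  m = 100 → c = 0111010, weight = 4.
  m = 010 → c = 0010001, weight = 2.
  m = 110 → c = 0101011, weight = 4.
  m = 001 → c = 1010011, weight = 4.
  m = 101 → c = 1101001, weight = 4.
  m = 011 → c = 1000010, weight = 2.
  m = 111 → c = 1111000, weight = 4.
Tally weights:
  weight 0: 1 codewords.
  weight 2: 2 codewords.
  weight 4: 5 codewords.
Minimum distance d = smallest w > 0 with A_w > 0 = 2.
Sanity: Σ A_w = 8 = 2^3 = 8 ✓.


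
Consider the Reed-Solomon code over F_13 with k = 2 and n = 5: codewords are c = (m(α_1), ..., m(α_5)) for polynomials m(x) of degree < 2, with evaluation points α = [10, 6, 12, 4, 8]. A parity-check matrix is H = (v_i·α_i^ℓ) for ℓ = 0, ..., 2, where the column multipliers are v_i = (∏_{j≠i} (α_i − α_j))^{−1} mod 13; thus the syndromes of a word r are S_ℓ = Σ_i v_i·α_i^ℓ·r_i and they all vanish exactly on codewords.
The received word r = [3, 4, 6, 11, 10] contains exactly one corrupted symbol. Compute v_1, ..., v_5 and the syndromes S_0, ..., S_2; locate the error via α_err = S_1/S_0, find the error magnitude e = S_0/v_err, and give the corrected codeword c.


S = (7, 6, 7), error at position 3, error magnitude e = 10, c = [3, 4, 9, 11, 10].

Step 1: column multipliers v_i = (∏_{j≠i}(α_i − α_j))^{−1} mod 13.
  i = 1 (α = 10): (10−6)(10−12)(10−4)(10−8) = 4·(−2)·6·2 = −96 ≡ 8, so v_1 = 8^{−1} = 5 (mod 13).
  i = 2 (α = 6): (6−10)(6−12)(6−4)(6−8) = (−4)·(−6)·2·(−2) = −96 ≡ 8, so v_2 = 8^{−1} = 5 (mod 13).
  i = 3 (α = 12): (12−10)(12−6)(12−4)(12−8) = 2·6·8·4 = 384 ≡ 7, so v_3 = 7^{−1} = 2 (mod 13).
  i = 4 (α = 4): (4−10)(4−6)(4−12)(4−8) = (−6)·(−2)·(−8)·(−4) = 384 ≡ 7, so v_4 = 7^{−1} = 2 (mod 13).
  i = 5 (α = 8): (8−10)(8−6)(8−12)(8−4) = (−2)·2·(−4)·4 = 64 ≡ 12, so v_5 = 12^{−1} = 12 (mod 13).
  v = [5, 5, 2, 2, 12].
Step 2: syndromes of r = [3, 4, 6, 11, 10] (all sums mod 13).
  S_0 = Σ v_i r_i = 5·3 + 5·4 + 2·6 + 2·11 + 12·10 = 189 ≡ 7.
  S_1 = Σ v_i α_i r_i = 5·10·3 + 5·6·4 + 2·12·6 + 2·4·11 + 12·8·10 = 1462 ≡ 6.
  α_i^2 mod 13 = [9, 10, 1, 3, 12].
  S_2 = Σ v_i α_i^2 r_i = 5·9·3 + 5·10·4 + 2·1·6 + 2·3·11 + 12·12·10 = 1853 ≡ 7.
  S = (7, 6, 7) ≠ 0, so r is not a codeword (an error is present).
Step 3: locate the error. For a single error e at position i, S_ℓ = v_i·e·α_i^ℓ, so α_err = S_1/S_0.
  S_0^{−1} = 7^{−1} = 2 (mod 13), so α_err = 6·2 = 12 ≡ 12 = α_3. Error position i = 3.
  Consistency check: S_2/S_1 = 7·11 = 77 ≡ 12 = α_err ✓ (single-error assumption holds).
Step 4: error magnitude e = S_0/v_3 = S_0·∏_{j≠3}(α_3 − α_j) = 7·7 = 49 ≡ 10 (mod 13).
Step 5: correct position 3: c_3 = r_3 − e = 6 − 10 ≡ 9 (mod 13). Hence c = [3, 4, 9, 11, 10].
  Check: interpolating c through the α_i gives m(x) = 12 + 3·x (degree < 2) with m(α_i) = c_i for every i, so c is indeed a codeword.
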